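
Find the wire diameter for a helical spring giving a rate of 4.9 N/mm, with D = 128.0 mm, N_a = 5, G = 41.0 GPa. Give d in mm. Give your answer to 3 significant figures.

10.0 mm

d = (8D³N_a·k / G)^(1/4) = (8·128.0³·5·4.9 / (41.0×10³))^0.25
  = (10025)^0.25 = 10.0063 mm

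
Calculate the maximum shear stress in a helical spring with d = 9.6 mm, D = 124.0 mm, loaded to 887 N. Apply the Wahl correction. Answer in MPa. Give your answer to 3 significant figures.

352 MPa

Spring index C = D/d = 124.0/9.6 = 12.9167
K_W = (4C−1)/(4C−4) + 0.615/C = 50.667/47.667 + 0.0476 = 1.1105
τ₀ = 8FD/(πd³) = 8·887·124.0/(π·9.6³) = 879904/2779.5 = 316.57 MPa
τ_max = K·τ₀ = 1.1105 × 316.57 = 351.57 MPa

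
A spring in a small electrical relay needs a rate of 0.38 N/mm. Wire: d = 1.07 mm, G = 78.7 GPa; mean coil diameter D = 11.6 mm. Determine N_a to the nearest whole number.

N_a = Gd⁴/(8D³k) = (78.7×10³ × 1.07⁴)/(8 × 11.6³ × 0.38)
    = 103160 / 4745.12 = 21.74 → 22 coils

22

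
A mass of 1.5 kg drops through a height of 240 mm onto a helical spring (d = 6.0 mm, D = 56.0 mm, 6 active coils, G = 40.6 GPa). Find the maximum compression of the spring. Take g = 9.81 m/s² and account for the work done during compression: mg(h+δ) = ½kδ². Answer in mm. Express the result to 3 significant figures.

36.1 mm

k = Gd⁴/(8D³N_a) = (40.6×10³)(6.0⁴)/(8·56.0³·6) = 6.242 N/mm
W = mg = 1.5 × 9.81 = 14.715 N
½kδ² − Wδ − Wh = 0 → δ = (W + √(W² + 2kWh))/k
δ = (14.715 + √(216.53 + 44088.7))/6.242 = (14.715 + 210.49)/6.242 = 36.079 mm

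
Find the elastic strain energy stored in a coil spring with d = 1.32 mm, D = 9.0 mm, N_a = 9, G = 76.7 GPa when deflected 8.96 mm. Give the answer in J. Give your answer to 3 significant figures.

0.178 J

k = Gd⁴/(8D³N_a) = (76.7×10³)(1.32⁴)/(8·9.0³·9) = 4.4364 N/mm
U = ½kδ² = 0.5 × 4.4364 × 8.96² = 178.08 N·mm = 0.17808 J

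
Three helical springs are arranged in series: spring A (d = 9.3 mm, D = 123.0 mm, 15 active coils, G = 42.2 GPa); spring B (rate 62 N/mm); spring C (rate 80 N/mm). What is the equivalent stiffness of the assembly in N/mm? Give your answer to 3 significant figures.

1.36 N/mm

k_A = Gd⁴/(8D³N_a) = (42.2×10³)(9.3⁴)/(8·123.0³·15) = 1.4137 N/mm
Series: 1/k_eq = 1/1.4137 + 1/62 + 1/80 = 0.73601; k_eq = 1.3587 N/mm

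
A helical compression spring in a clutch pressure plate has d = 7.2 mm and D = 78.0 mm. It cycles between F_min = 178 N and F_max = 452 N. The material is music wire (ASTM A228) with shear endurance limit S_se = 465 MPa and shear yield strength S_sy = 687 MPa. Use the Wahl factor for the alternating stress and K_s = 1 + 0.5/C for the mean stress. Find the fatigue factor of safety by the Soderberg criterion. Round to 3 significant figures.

2.31

C = D/d = 78.0/7.2 = 10.8333; K_W = (4C−1)/(4C−4)+0.615/C = 1.1330; K_s = 1+0.5/C = 1.0462
F_a = (F_max−F_min)/2 = 137 N; F_m = (F_max+F_min)/2 = 315 N
τ_a = K_W·8F_aD/(πd³) = 1.1330 × 72.905 = 82.604 MPa
τ_m = K_s·8F_mD/(πd³) = 1.0462 × 167.63 = 175.37 MPa
Soderberg: 1/n_f = τ_a/S_se + τ_m/S_sy = 82.604/465 + 175.37/687 = 0.17764 + 0.25526 = 0.43291
n_f = 1/0.43291 = 2.31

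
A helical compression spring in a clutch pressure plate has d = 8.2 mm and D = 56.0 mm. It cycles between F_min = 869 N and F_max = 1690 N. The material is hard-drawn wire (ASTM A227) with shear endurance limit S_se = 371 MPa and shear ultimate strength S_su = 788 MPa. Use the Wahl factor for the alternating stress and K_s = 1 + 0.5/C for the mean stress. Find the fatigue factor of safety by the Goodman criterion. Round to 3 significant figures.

C = D/d = 56.0/8.2 = 6.8293; K_W = (4C−1)/(4C−4)+0.615/C = 1.2187; K_s = 1+0.5/C = 1.0732
F_a = (F_max−F_min)/2 = 410.5 N; F_m = (F_max+F_min)/2 = 1279.5 N
τ_a = K_W·8F_aD/(πd³) = 1.2187 × 106.17 = 129.39 MPa
τ_m = K_s·8F_mD/(πd³) = 1.0732 × 330.92 = 355.15 MPa
Goodman: 1/n_f = τ_a/S_se + τ_m/S_su = 129.39/371 + 355.15/788 = 0.34876 + 0.45070 = 0.79946
n_f = 1/0.79946 = 1.251

1.25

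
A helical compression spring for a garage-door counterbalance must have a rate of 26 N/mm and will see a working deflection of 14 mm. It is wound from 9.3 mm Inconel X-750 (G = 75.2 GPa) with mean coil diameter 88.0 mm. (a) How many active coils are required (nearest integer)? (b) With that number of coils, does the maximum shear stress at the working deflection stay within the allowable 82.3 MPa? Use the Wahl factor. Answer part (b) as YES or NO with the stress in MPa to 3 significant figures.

(a) 4 coils; (b) NO, τ_max = 116 MPa

N_a = Gd⁴/(8D³k) = (75.2×10³)(9.3⁴)/(8·88.0³·26) = 3.969 → N_a = 4
Actual rate k = Gd⁴/(8D³·4) = 25.796 N/mm
Working load F = kδ = 25.796·14 = 361.14 N
C = 88.0/9.3 = 9.4624; K_W = (4C−1)/(4C−4)+0.615/C = 1.1536
τ_max = K_W·8FD/(πd³) = 1.1536·100.61 = 116.07 MPa
τ_max > 82.3 MPa → exceeds allowable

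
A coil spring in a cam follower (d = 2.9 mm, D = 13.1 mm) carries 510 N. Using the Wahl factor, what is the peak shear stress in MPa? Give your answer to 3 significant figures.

941 MPa

Spring index C = D/d = 13.1/2.9 = 4.5172
K_W = (4C−1)/(4C−4) + 0.615/C = 17.069/14.069 + 0.1361 = 1.3494
τ₀ = 8FD/(πd³) = 8·510·13.1/(π·2.9³) = 53448/76.62 = 697.57 MPa
τ_max = K·τ₀ = 1.3494 × 697.57 = 941.29 MPa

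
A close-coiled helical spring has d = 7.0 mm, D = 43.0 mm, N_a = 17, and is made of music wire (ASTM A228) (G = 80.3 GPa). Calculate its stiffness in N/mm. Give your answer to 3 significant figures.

k = Gd⁴/(8D³N_a) = (80.3×10³ × 7.0⁴) / (8 × 43.0³ × 17)
  = 1.928e+08 / 1.0813e+07 = 17.83 N/mm

17.8 N/mm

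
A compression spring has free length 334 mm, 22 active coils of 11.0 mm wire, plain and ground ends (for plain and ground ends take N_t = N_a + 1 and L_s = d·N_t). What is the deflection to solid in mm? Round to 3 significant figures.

81.0 mm

N_t = 23; L_s = 11.0·23 = 253 mm
δ_solid = L₀ − L_s = 334 − 253 = 81 mm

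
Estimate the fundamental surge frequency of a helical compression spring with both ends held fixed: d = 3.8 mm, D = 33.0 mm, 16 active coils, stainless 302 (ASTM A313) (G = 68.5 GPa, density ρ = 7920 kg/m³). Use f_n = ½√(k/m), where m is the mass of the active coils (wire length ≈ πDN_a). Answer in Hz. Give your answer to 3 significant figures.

k = Gd⁴/(8D³N_a) = (68.5×10³)(3.8⁴)/(8·33.0³·16) = 3.1051 N/mm = 3105.1 N/m
Wire length L = πDN_a = π·33.0·16 = 1658.8 mm
m = ρ·(πd²/4)·L = 7920 × 11.341×10⁻⁶ m² × 1.6588 m = 0.14899 kg
f_n = ½√(k/m) = 0.5·√(3105.1/0.14899) = 0.5·√(20840) = 72.181 Hz

72.2 Hz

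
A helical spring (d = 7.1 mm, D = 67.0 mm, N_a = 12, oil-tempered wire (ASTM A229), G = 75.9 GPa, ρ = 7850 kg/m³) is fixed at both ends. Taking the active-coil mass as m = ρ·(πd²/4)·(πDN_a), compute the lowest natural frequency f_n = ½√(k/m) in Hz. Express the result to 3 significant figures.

k = Gd⁴/(8D³N_a) = (75.9×10³)(7.1⁴)/(8·67.0³·12) = 6.68 N/mm = 6680 N/m
Wire length L = πDN_a = π·67.0·12 = 2525.8 mm
m = ρ·(πd²/4)·L = 7850 × 39.592×10⁻⁶ m² × 2.5258 m = 0.78502 kg
f_n = ½√(k/m) = 0.5·√(6680/0.78502) = 0.5·√(8509.4) = 46.123 Hz

46.1 Hz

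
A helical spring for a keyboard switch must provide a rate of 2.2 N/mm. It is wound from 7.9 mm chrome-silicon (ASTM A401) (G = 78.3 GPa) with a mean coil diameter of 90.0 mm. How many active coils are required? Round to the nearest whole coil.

24

N_a = Gd⁴/(8D³k) = (78.3×10³ × 7.9⁴)/(8 × 90.0³ × 2.2)
    = 3.04979e+08 / 1.28304e+07 = 23.77 → 24 coils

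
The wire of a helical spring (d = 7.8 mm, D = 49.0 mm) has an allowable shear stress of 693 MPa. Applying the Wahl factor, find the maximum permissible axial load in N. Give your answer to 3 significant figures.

C = D/d = 49.0/7.8 = 6.2821
K_W = (4C−1)/(4C−4) + 0.615/C = 24.128/21.128 + 0.0979 = 1.2399
τ_max = K·8FD/(πd³) → F_max = τ_allow·πd³/(8DK)
F_max = 693·π·7.8³/(8·49.0·1.2399) = 1.0332e+06/486.04 = 2125.7 N

2130 N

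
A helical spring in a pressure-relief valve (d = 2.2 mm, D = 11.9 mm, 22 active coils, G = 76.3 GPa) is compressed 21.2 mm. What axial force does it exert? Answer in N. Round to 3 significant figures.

128 N

k = Gd⁴/(8D³N_a) = (76.3×10³)(2.2⁴)/(8·11.9³·22) = 6.0265 N/mm
F = k·δ = 6.0265 × 21.2 = 127.76 N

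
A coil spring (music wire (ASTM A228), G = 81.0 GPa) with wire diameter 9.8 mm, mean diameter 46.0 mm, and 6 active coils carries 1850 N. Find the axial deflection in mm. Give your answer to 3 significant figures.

k = Gd⁴/(8D³N_a) = (81.0×10³)(9.8⁴)/(8·46.0³·6) = 159.91 N/mm
δ = F/k = 1850 / 159.91 = 11.569 mm

11.6 mm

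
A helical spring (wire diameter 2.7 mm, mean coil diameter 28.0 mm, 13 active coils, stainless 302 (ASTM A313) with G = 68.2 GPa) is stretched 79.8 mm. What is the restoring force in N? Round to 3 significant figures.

k = Gd⁴/(8D³N_a) = (68.2×10³)(2.7⁴)/(8·28.0³·13) = 1.5876 N/mm
F = k·δ = 1.5876 × 79.8 = 126.69 N

127 N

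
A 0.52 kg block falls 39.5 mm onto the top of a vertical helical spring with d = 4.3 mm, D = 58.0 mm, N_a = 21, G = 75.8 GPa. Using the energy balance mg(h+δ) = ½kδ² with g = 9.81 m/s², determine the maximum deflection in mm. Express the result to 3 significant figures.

k = Gd⁴/(8D³N_a) = (75.8×10³)(4.3⁴)/(8·58.0³·21) = 0.79059 N/mm
W = mg = 0.52 × 9.81 = 5.1012 N
½kδ² − Wδ − Wh = 0 → δ = (W + √(W² + 2kWh))/k
δ = (5.1012 + √(26.022 + 318.603))/0.79059 = (5.1012 + 18.564)/0.79059 = 29.934 mm

29.9 mm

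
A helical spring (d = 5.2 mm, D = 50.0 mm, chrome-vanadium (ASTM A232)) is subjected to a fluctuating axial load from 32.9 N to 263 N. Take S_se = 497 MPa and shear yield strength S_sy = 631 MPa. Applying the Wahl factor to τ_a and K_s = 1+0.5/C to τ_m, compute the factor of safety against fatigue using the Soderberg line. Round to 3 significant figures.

2.15

C = D/d = 50.0/5.2 = 9.6154; K_W = (4C−1)/(4C−4)+0.615/C = 1.1510; K_s = 1+0.5/C = 1.0520
F_a = (F_max−F_min)/2 = 115.05 N; F_m = (F_max+F_min)/2 = 147.95 N
τ_a = K_W·8F_aD/(πd³) = 1.1510 × 104.18 = 119.91 MPa
τ_m = K_s·8F_mD/(πd³) = 1.0520 × 133.97 = 140.94 MPa
Soderberg: 1/n_f = τ_a/S_se + τ_m/S_sy = 119.91/497 + 140.94/631 = 0.24127 + 0.22336 = 0.46463
n_f = 1/0.46463 = 2.152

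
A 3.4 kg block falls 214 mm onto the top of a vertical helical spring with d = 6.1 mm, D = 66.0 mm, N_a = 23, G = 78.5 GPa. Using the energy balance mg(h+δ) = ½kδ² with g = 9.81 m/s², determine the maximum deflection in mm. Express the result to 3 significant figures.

k = Gd⁴/(8D³N_a) = (78.5×10³)(6.1⁴)/(8·66.0³·23) = 2.0547 N/mm
W = mg = 3.4 × 9.81 = 33.354 N
½kδ² − Wδ − Wh = 0 → δ = (W + √(W² + 2kWh))/k
δ = (33.354 + √(1112.5 + 29331.3))/2.0547 = (33.354 + 174.48)/2.0547 = 101.15 mm

101 mm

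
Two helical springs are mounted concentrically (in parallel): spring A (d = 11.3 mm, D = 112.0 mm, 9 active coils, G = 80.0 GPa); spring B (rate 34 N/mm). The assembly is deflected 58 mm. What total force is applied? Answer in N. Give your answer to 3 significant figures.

2720 N

k_A = Gd⁴/(8D³N_a) = (80.0×10³)(11.3⁴)/(8·112.0³·9) = 12.895 N/mm
Parallel: k_eq = 12.895 + 34 = 46.895 N/mm
F = k_eq·δ = 46.895·58 = 2719.9 N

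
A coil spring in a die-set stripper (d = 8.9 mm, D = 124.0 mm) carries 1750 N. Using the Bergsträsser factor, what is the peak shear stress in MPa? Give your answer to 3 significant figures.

858 MPa

Spring index C = D/d = 124.0/8.9 = 13.9326
K_B = (4C+2)/(4C−3) = 57.730/52.730 = 1.0948
τ₀ = 8FD/(πd³) = 8·1750·124.0/(π·8.9³) = 1.736e+06/2214.7 = 783.84 MPa
τ_max = K·τ₀ = 1.0948 × 783.84 = 858.17 MPa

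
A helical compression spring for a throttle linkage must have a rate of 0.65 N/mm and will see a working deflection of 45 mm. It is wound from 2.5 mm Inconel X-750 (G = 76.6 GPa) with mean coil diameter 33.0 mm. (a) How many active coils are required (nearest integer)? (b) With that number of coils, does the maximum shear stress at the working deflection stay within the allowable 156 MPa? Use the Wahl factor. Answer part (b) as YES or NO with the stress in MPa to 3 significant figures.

N_a = Gd⁴/(8D³k) = (76.6×10³)(2.5⁴)/(8·33.0³·0.65) = 16.01 → N_a = 16
Actual rate k = Gd⁴/(8D³·16) = 0.65048 N/mm
Working load F = kδ = 0.65048·45 = 29.272 N
C = 33.0/2.5 = 13.2000; K_W = (4C−1)/(4C−4)+0.615/C = 1.1081
τ_max = K_W·8FD/(πd³) = 1.1081·157.43 = 174.44 MPa
τ_max > 156 MPa → exceeds allowable

(a) 16 coils; (b) NO, τ_max = 174 MPa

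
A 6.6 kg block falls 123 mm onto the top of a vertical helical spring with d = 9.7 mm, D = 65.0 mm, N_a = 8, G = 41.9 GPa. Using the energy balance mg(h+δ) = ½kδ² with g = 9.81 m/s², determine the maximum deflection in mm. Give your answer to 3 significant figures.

k = Gd⁴/(8D³N_a) = (41.9×10³)(9.7⁴)/(8·65.0³·8) = 21.105 N/mm
W = mg = 6.6 × 9.81 = 64.746 N
½kδ² − Wδ − Wh = 0 → δ = (W + √(W² + 2kWh))/k
δ = (64.746 + √(4192 + 336147))/21.105 = (64.746 + 583.39)/21.105 = 30.71 mm

30.7 mm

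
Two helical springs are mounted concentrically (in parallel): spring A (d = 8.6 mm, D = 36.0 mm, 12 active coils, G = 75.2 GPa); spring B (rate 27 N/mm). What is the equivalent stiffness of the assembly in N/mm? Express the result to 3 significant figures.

k_A = Gd⁴/(8D³N_a) = (75.2×10³)(8.6⁴)/(8·36.0³·12) = 91.84 N/mm
Parallel: k_eq = 91.84 + 27 = 118.84 N/mm

119 N/mm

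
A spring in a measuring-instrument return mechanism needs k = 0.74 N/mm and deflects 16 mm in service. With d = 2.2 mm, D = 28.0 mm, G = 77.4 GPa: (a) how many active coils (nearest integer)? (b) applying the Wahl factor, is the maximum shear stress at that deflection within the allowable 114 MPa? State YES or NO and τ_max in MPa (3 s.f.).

(a) 14 coils; (b) YES, τ_max = 87.9 MPa

N_a = Gd⁴/(8D³k) = (77.4×10³)(2.2⁴)/(8·28.0³·0.74) = 13.95 → N_a = 14
Actual rate k = Gd⁴/(8D³·14) = 0.73746 N/mm
Working load F = kδ = 0.73746·16 = 11.799 N
C = 28.0/2.2 = 12.7273; K_W = (4C−1)/(4C−4)+0.615/C = 1.1123
τ_max = K_W·8FD/(πd³) = 1.1123·79.011 = 87.882 MPa
τ_max ≤ 114 MPa → acceptable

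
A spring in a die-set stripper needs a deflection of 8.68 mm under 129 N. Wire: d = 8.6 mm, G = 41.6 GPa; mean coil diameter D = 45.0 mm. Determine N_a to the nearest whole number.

Required rate k = F/δ = 129/8.68 = 14.862 N/mm
N_a = Gd⁴/(8D³k) = (41.6×10³ × 8.6⁴)/(8 × 45.0³ × 14.862)
    = 2.27555e+08 / 1.08342e+07 = 21 → 21 coils

21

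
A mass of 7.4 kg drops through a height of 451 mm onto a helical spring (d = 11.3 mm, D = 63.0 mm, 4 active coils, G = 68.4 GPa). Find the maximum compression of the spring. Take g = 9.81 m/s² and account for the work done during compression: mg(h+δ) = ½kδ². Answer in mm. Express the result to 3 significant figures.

22.2 mm

k = Gd⁴/(8D³N_a) = (68.4×10³)(11.3⁴)/(8·63.0³·4) = 139.38 N/mm
W = mg = 7.4 × 9.81 = 72.594 N
½kδ² − Wδ − Wh = 0 → δ = (W + √(W² + 2kWh))/k
δ = (72.594 + √(5269.9 + 9.12653e+06))/139.38 = (72.594 + 3021.9)/139.38 = 22.202 mm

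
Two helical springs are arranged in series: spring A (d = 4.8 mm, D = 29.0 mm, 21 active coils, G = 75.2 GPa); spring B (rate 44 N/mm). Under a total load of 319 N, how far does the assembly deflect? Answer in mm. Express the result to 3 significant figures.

k_A = Gd⁴/(8D³N_a) = (75.2×10³)(4.8⁴)/(8·29.0³·21) = 9.7427 N/mm
Series: 1/k_eq = 1/9.7427 + 1/44 = 0.12537; k_eq = 7.9765 N/mm
δ = F/k_eq = 319/7.9765 = 39.992 mm

40.0 mm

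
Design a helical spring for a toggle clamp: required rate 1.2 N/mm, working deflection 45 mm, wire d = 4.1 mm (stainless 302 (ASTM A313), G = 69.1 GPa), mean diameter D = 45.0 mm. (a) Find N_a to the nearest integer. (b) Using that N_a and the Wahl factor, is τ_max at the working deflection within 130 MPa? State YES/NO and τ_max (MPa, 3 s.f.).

N_a = Gd⁴/(8D³k) = (69.1×10³)(4.1⁴)/(8·45.0³·1.2) = 22.32 → N_a = 22
Actual rate k = Gd⁴/(8D³·22) = 1.2175 N/mm
Working load F = kδ = 1.2175·45 = 54.787 N
C = 45.0/4.1 = 10.9756; K_W = (4C−1)/(4C−4)+0.615/C = 1.1312
τ_max = K_W·8FD/(πd³) = 1.1312·91.091 = 103.04 MPa
τ_max ≤ 130 MPa → acceptable

(a) 22 coils; (b) YES, τ_max = 103 MPa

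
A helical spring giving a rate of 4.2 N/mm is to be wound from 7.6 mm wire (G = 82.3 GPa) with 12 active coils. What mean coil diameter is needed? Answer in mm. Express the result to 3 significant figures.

88.0 mm

D = (Gd⁴/(8N_a·k))^(1/3) = (82.3×10³·7.6⁴/(8·12·4.2))^(1/3)
  = (680979)^(1/3) = 87.9788 mm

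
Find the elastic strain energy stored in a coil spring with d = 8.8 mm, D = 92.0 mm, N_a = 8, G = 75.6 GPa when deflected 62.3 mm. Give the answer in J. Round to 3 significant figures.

k = Gd⁴/(8D³N_a) = (75.6×10³)(8.8⁴)/(8·92.0³·8) = 9.0972 N/mm
U = ½kδ² = 0.5 × 9.0972 × 62.3² = 17654 N·mm = 17.654 J

17.7 J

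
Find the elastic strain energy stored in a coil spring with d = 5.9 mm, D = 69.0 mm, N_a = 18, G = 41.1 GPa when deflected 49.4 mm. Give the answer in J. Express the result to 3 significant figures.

1.28 J

k = Gd⁴/(8D³N_a) = (41.1×10³)(5.9⁴)/(8·69.0³·18) = 1.0528 N/mm
U = ½kδ² = 0.5 × 1.0528 × 49.4² = 1284.6 N·mm = 1.2846 J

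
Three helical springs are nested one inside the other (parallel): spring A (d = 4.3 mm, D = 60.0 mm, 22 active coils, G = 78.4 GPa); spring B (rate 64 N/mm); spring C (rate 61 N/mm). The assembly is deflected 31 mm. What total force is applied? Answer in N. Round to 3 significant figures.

k_A = Gd⁴/(8D³N_a) = (78.4×10³)(4.3⁴)/(8·60.0³·22) = 0.70506 N/mm
Parallel: k_eq = 0.70506 + 64 + 61 = 125.71 N/mm
F = k_eq·δ = 125.71·31 = 3896.9 N

3900 N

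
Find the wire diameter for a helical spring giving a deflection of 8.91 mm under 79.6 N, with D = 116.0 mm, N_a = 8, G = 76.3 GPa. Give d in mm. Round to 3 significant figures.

Required rate k = F/δ = 79.6/8.91 = 8.9338 N/mm
d = (8D³N_a·k / G)^(1/4) = (8·116.0³·8·8.9338 / (76.3×10³))^0.25
  = (11697)^0.25 = 10.3996 mm

10.4 mm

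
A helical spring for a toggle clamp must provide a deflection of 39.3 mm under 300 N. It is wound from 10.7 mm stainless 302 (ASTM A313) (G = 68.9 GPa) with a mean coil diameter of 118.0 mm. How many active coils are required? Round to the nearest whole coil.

Required rate k = F/δ = 300/39.3 = 7.6336 N/mm
N_a = Gd⁴/(8D³k) = (68.9×10³ × 10.7⁴)/(8 × 118.0³ × 7.6336)
    = 9.03138e+08 / 1.00338e+08 = 9.001 → 9 coils

9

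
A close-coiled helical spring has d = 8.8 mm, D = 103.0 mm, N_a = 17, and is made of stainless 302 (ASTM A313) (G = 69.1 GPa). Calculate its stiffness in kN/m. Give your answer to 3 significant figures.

2.79 kN/m

k = Gd⁴/(8D³N_a) = (69.1×10³ × 8.8⁴) / (8 × 103.0³ × 17)
  = 4.14389e+08 / 1.48611e+08 = 2.7884 N/mm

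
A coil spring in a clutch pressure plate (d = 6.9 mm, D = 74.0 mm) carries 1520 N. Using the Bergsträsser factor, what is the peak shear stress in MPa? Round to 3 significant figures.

Spring index C = D/d = 74.0/6.9 = 10.7246
K_B = (4C+2)/(4C−3) = 44.899/39.899 = 1.1253
τ₀ = 8FD/(πd³) = 8·1520·74.0/(π·6.9³) = 899840/1032 = 871.9 MPa
τ_max = K·τ₀ = 1.1253 × 871.9 = 981.17 MPa

981 MPa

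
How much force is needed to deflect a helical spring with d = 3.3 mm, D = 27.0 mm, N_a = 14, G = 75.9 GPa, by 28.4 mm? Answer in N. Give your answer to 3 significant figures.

k = Gd⁴/(8D³N_a) = (75.9×10³)(3.3⁴)/(8·27.0³·14) = 4.0831 N/mm
F = k·δ = 4.0831 × 28.4 = 115.96 N

116 N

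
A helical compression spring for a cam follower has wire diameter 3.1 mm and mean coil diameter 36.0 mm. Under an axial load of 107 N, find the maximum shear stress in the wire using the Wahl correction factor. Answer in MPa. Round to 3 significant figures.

Spring index C = D/d = 36.0/3.1 = 11.6129
K_W = (4C−1)/(4C−4) + 0.615/C = 45.452/42.452 + 0.0530 = 1.1236
τ₀ = 8FD/(πd³) = 8·107·36.0/(π·3.1³) = 30816/93.591 = 329.26 MPa
τ_max = K·τ₀ = 1.1236 × 329.26 = 369.97 MPa

370 MPa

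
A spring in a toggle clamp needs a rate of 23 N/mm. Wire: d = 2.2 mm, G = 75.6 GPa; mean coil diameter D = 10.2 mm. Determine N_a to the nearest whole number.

9

N_a = Gd⁴/(8D³k) = (75.6×10³ × 2.2⁴)/(8 × 10.2³ × 23)
    = 1.77098e+06 / 195262 = 9.07 → 9 coils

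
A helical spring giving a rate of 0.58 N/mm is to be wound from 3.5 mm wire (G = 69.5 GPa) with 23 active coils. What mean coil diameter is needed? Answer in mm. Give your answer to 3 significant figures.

46.1 mm

D = (Gd⁴/(8N_a·k))^(1/3) = (69.5×10³·3.5⁴/(8·23·0.58))^(1/3)
  = (97726.2)^(1/3) = 46.0614 mm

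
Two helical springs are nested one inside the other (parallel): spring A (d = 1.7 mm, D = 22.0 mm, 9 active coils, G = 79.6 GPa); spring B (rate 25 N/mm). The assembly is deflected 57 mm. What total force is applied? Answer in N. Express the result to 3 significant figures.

k_A = Gd⁴/(8D³N_a) = (79.6×10³)(1.7⁴)/(8·22.0³·9) = 0.86718 N/mm
Parallel: k_eq = 0.86718 + 25 = 25.867 N/mm
F = k_eq·δ = 25.867·57 = 1474.4 N

1470 N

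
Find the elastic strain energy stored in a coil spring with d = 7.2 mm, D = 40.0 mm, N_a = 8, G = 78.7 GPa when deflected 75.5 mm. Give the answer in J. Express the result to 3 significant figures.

k = Gd⁴/(8D³N_a) = (78.7×10³)(7.2⁴)/(8·40.0³·8) = 51.635 N/mm
U = ½kδ² = 0.5 × 51.635 × 75.5² = 1.4717e+05 N·mm = 147.17 J

147 J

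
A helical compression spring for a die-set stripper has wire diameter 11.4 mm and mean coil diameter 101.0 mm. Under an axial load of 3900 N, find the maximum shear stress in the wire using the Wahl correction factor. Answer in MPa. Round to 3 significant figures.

Spring index C = D/d = 101.0/11.4 = 8.8596
K_W = (4C−1)/(4C−4) + 0.615/C = 34.439/31.439 + 0.0694 = 1.1648
τ₀ = 8FD/(πd³) = 8·3900·101.0/(π·11.4³) = 3.1512e+06/4654.4 = 677.04 MPa
τ_max = K·τ₀ = 1.1648 × 677.04 = 788.64 MPa

789 MPa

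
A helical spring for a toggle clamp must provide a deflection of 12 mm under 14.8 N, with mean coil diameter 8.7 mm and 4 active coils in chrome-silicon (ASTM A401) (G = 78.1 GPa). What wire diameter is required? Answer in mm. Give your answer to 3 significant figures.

Required rate k = F/δ = 14.8/12 = 1.2333 N/mm
d = (8D³N_a·k / G)^(1/4) = (8·8.7³·4·1.2333 / (78.1×10³))^0.25
  = (0.33276)^0.25 = 0.7595 mm

0.760 mm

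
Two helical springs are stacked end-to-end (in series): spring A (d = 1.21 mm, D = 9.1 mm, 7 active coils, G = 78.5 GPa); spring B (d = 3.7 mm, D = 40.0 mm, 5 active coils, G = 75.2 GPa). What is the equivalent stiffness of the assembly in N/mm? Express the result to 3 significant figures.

2.31 N/mm

k_A = Gd⁴/(8D³N_a) = (78.5×10³)(1.21⁴)/(8·9.1³·7) = 3.9875 N/mm
k_B = Gd⁴/(8D³N_a) = (75.2×10³)(3.7⁴)/(8·40.0³·5) = 5.5053 N/mm
Series: 1/k_eq = 1/3.9875 + 1/5.5053 = 0.43243; k_eq = 2.3125 N/mm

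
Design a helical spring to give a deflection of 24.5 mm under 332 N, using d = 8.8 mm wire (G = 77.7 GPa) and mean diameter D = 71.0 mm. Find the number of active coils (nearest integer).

12

Required rate k = F/δ = 332/24.5 = 13.551 N/mm
N_a = Gd⁴/(8D³k) = (77.7×10³ × 8.8⁴)/(8 × 71.0³ × 13.551)
    = 4.65963e+08 / 3.88005e+07 = 12.01 → 12 coils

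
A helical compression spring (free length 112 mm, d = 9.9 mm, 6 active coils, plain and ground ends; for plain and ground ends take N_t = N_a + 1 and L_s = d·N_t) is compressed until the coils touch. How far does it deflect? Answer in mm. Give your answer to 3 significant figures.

42.7 mm

N_t = 7; L_s = 9.9·7 = 69.3 mm
δ_solid = L₀ − L_s = 112 − 69.3 = 42.7 mm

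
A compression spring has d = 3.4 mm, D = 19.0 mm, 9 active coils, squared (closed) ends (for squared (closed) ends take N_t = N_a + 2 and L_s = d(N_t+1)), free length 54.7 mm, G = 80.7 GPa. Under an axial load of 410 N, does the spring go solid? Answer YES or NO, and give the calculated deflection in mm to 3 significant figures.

k = Gd⁴/(8D³N_a) = (80.7×10³)(3.4⁴)/(8·19.0³·9) = 21.837 N/mm
N_t = 11; L_s = 3.4·12 = 40.8 mm; δ_solid = L₀ − L_s = 54.7 − 40.8 = 13.9 mm
δ = F/k = 410/21.837 = 18.775 mm
δ ≥ δ_solid → spring goes solid

YES, δ = 18.8 mm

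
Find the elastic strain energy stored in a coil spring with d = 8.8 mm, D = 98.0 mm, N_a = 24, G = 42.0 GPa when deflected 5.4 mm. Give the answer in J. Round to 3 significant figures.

0.0203 J

k = Gd⁴/(8D³N_a) = (42.0×10³)(8.8⁴)/(8·98.0³·24) = 1.3938 N/mm
U = ½kδ² = 0.5 × 1.3938 × 5.4² = 20.322 N·mm = 0.020322 J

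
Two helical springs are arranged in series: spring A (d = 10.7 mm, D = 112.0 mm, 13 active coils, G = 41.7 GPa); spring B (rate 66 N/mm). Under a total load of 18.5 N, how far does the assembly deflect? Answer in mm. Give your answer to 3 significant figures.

k_A = Gd⁴/(8D³N_a) = (41.7×10³)(10.7⁴)/(8·112.0³·13) = 3.741 N/mm
Series: 1/k_eq = 1/3.741 + 1/66 = 0.28246; k_eq = 3.5403 N/mm
δ = F/k_eq = 18.5/3.5403 = 5.2255 mm

5.23 mm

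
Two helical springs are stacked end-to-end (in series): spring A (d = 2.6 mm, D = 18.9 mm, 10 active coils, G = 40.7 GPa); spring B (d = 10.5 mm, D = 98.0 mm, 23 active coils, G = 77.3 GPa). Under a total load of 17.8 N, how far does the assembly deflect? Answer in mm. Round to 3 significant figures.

k_A = Gd⁴/(8D³N_a) = (40.7×10³)(2.6⁴)/(8·18.9³·10) = 3.4436 N/mm
k_B = Gd⁴/(8D³N_a) = (77.3×10³)(10.5⁴)/(8·98.0³·23) = 5.4255 N/mm
Series: 1/k_eq = 1/3.4436 + 1/5.4255 = 0.47471; k_eq = 2.1066 N/mm
δ = F/k_eq = 17.8/2.1066 = 8.4498 mm

8.45 mm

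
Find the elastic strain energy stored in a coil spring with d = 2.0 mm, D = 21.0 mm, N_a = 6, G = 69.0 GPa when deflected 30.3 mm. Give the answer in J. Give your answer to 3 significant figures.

1.14 J

k = Gd⁴/(8D³N_a) = (69.0×10³)(2.0⁴)/(8·21.0³·6) = 2.4835 N/mm
U = ½kδ² = 0.5 × 2.4835 × 30.3² = 1140.1 N·mm = 1.1401 J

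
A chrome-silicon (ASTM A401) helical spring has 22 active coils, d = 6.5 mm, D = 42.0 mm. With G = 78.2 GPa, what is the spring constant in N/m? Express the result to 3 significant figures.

k = Gd⁴/(8D³N_a) = (78.2×10³ × 6.5⁴) / (8 × 42.0³ × 22)
  = 1.39592e+08 / 1.30395e+07 = 10.705 N/mm = 10705 N/m

10700 N/m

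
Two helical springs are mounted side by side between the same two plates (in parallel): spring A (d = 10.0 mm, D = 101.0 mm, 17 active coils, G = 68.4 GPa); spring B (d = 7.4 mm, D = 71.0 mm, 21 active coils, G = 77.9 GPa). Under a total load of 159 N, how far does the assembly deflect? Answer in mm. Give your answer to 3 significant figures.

18.1 mm

k_A = Gd⁴/(8D³N_a) = (68.4×10³)(10.0⁴)/(8·101.0³·17) = 4.8815 N/mm
k_B = Gd⁴/(8D³N_a) = (77.9×10³)(7.4⁴)/(8·71.0³·21) = 3.8849 N/mm
Parallel: k_eq = 4.8815 + 3.8849 = 8.7664 N/mm
δ = F/k_eq = 159/8.7664 = 18.137 mm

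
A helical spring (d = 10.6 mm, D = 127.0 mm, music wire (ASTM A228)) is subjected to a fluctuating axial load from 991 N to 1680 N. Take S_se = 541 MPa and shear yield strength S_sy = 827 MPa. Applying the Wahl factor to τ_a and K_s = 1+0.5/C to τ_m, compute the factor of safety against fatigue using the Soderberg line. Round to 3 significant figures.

1.54

C = D/d = 127.0/10.6 = 11.9811; K_W = (4C−1)/(4C−4)+0.615/C = 1.1196; K_s = 1+0.5/C = 1.0417
F_a = (F_max−F_min)/2 = 344.5 N; F_m = (F_max+F_min)/2 = 1335.5 N
τ_a = K_W·8F_aD/(πd³) = 1.1196 × 93.544 = 104.73 MPa
τ_m = K_s·8F_mD/(πd³) = 1.0417 × 362.64 = 377.77 MPa
Soderberg: 1/n_f = τ_a/S_se + τ_m/S_sy = 104.73/541 + 377.77/827 = 0.19359 + 0.45679 = 0.65039
n_f = 1/0.65039 = 1.538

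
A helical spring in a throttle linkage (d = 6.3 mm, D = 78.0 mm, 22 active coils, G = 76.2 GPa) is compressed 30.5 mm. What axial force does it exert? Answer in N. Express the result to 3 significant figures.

43.8 N

k = Gd⁴/(8D³N_a) = (76.2×10³)(6.3⁴)/(8·78.0³·22) = 1.4372 N/mm
F = k·δ = 1.4372 × 30.5 = 43.835 N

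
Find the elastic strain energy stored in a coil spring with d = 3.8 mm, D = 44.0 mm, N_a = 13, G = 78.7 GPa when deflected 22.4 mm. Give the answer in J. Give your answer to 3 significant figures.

k = Gd⁴/(8D³N_a) = (78.7×10³)(3.8⁴)/(8·44.0³·13) = 1.8523 N/mm
U = ½kδ² = 0.5 × 1.8523 × 22.4² = 464.71 N·mm = 0.46471 J

0.465 J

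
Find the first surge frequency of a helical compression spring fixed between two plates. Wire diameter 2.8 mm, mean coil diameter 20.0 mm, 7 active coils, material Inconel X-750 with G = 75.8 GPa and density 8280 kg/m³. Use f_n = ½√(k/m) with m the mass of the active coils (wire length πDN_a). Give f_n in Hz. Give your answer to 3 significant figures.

k = Gd⁴/(8D³N_a) = (75.8×10³)(2.8⁴)/(8·20.0³·7) = 10.4 N/mm = 10400 N/m
Wire length L = πDN_a = π·20.0·7 = 439.82 mm
m = ρ·(πd²/4)·L = 8280 × 6.1575×10⁻⁶ m² × 0.43982 m = 0.022424 kg
f_n = ½√(k/m) = 0.5·√(10400/0.022424) = 0.5·√(4.6378e+05) = 340.51 Hz

341 Hz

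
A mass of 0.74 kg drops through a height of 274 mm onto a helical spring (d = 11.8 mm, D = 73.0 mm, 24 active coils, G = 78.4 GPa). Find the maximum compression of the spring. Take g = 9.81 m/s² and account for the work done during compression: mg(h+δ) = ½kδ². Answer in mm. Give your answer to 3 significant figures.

14.3 mm

k = Gd⁴/(8D³N_a) = (78.4×10³)(11.8⁴)/(8·73.0³·24) = 20.35 N/mm
W = mg = 0.74 × 9.81 = 7.2594 N
½kδ² − Wδ − Wh = 0 → δ = (W + √(W² + 2kWh))/k
δ = (7.2594 + √(52.699 + 80957.2))/20.35 = (7.2594 + 284.62)/20.35 = 14.343 mm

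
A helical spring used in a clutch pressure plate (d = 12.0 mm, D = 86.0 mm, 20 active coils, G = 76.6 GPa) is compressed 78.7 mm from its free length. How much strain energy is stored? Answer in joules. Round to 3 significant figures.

k = Gd⁴/(8D³N_a) = (76.6×10³)(12.0⁴)/(8·86.0³·20) = 15.608 N/mm
U = ½kδ² = 0.5 × 15.608 × 78.7² = 48335 N·mm = 48.335 J

48.3 J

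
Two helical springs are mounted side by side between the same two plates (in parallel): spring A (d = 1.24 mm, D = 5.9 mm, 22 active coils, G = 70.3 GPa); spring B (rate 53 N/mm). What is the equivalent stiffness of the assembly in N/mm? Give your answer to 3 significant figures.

57.6 N/mm

k_A = Gd⁴/(8D³N_a) = (70.3×10³)(1.24⁴)/(8·5.9³·22) = 4.598 N/mm
Parallel: k_eq = 4.598 + 53 = 57.598 N/mm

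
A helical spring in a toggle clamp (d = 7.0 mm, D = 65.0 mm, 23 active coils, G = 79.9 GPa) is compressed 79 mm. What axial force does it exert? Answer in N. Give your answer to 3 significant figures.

k = Gd⁴/(8D³N_a) = (79.9×10³)(7.0⁴)/(8·65.0³·23) = 3.7965 N/mm
F = k·δ = 3.7965 × 79 = 299.92 N

300 N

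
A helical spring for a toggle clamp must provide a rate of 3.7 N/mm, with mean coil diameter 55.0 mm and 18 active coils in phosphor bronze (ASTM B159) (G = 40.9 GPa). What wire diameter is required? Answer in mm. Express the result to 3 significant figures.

d = (8D³N_a·k / G)^(1/4) = (8·55.0³·18·3.7 / (40.9×10³))^0.25
  = (2167.3)^0.25 = 6.8231 mm

6.82 mm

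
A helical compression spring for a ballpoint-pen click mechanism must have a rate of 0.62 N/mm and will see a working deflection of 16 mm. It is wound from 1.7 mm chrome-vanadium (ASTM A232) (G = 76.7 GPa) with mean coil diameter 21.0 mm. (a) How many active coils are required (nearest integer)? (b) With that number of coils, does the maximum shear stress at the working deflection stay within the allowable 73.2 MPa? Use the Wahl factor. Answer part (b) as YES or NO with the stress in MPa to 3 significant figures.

(a) 14 coils; (b) NO, τ_max = 120 MPa

N_a = Gd⁴/(8D³k) = (76.7×10³)(1.7⁴)/(8·21.0³·0.62) = 13.95 → N_a = 14
Actual rate k = Gd⁴/(8D³·14) = 0.61761 N/mm
Working load F = kδ = 0.61761·16 = 9.8818 N
C = 21.0/1.7 = 12.3529; K_W = (4C−1)/(4C−4)+0.615/C = 1.1158
τ_max = K_W·8FD/(πd³) = 1.1158·107.56 = 120.02 MPa
τ_max > 73.2 MPa → exceeds allowable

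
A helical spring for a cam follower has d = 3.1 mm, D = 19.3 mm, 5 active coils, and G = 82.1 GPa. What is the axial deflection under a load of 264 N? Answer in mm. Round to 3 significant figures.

k = Gd⁴/(8D³N_a) = (82.1×10³)(3.1⁴)/(8·19.3³·5) = 26.367 N/mm
δ = F/k = 264 / 26.367 = 10.013 mm

10.0 mm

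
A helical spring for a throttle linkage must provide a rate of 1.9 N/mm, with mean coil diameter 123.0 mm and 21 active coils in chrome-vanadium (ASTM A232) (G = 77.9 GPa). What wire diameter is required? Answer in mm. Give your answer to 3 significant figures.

9.34 mm

d = (8D³N_a·k / G)^(1/4) = (8·123.0³·21·1.9 / (77.9×10³))^0.25
  = (7625)^0.25 = 9.3446 mm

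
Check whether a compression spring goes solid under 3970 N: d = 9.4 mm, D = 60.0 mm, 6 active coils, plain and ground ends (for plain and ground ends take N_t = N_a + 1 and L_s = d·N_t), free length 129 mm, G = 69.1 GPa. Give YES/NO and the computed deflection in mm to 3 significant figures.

YES, δ = 76.3 mm

k = Gd⁴/(8D³N_a) = (69.1×10³)(9.4⁴)/(8·60.0³·6) = 52.035 N/mm
N_t = 7; L_s = 9.4·7 = 65.8 mm; δ_solid = L₀ − L_s = 129 − 65.8 = 63.2 mm
δ = F/k = 3970/52.035 = 76.295 mm
δ ≥ δ_solid → spring goes solid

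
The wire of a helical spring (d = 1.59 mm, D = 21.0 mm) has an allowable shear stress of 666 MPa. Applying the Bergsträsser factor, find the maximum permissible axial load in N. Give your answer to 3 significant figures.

C = D/d = 21.0/1.59 = 13.2075
K_B = (4C+2)/(4C−3) = 54.830/49.830 = 1.1003
τ_max = K·8FD/(πd³) → F_max = τ_allow·πd³/(8DK)
F_max = 666·π·1.59³/(8·21.0·1.1003) = 8410.4/184.86 = 45.497 N

45.5 N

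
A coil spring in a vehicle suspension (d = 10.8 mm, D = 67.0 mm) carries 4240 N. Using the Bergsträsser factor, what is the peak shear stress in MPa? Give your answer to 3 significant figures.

706 MPa

Spring index C = D/d = 67.0/10.8 = 6.2037
K_B = (4C+2)/(4C−3) = 26.815/21.815 = 1.2292
τ₀ = 8FD/(πd³) = 8·4240·67.0/(π·10.8³) = 2.27264e+06/3957.5 = 574.26 MPa
τ_max = K·τ₀ = 1.2292 × 574.26 = 705.88 MPa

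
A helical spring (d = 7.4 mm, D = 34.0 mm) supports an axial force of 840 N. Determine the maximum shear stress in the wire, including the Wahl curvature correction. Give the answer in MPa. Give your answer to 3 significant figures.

Spring index C = D/d = 34.0/7.4 = 4.5946
K_W = (4C−1)/(4C−4) + 0.615/C = 17.378/14.378 + 0.1339 = 1.3425
τ₀ = 8FD/(πd³) = 8·840·34.0/(π·7.4³) = 228480/1273 = 179.47 MPa
τ_max = K·τ₀ = 1.3425 × 179.47 = 240.94 MPa

241 MPa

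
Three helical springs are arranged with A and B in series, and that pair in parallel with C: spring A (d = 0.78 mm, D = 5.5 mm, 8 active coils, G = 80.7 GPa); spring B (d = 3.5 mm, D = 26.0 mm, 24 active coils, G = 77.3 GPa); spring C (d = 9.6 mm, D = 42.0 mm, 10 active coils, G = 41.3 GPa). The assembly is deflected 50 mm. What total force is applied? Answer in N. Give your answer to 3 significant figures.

k_A = Gd⁴/(8D³N_a) = (80.7×10³)(0.78⁴)/(8·5.5³·8) = 2.8053 N/mm
k_B = Gd⁴/(8D³N_a) = (77.3×10³)(3.5⁴)/(8·26.0³·24) = 3.4374 N/mm
k_C = Gd⁴/(8D³N_a) = (41.3×10³)(9.6⁴)/(8·42.0³·10) = 59.183 N/mm
Springs A,B series: k_AB = 1/(1/2.8053+1/3.4374) = 1.5447 N/mm; parallel with C: k_eq = 1.5447+59.183 = 60.728 N/mm
F = k_eq·δ = 60.728·50 = 3036.4 N

3040 N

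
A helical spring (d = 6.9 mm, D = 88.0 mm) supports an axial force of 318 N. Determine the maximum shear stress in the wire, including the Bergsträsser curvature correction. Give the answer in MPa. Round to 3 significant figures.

Spring index C = D/d = 88.0/6.9 = 12.7536
K_B = (4C+2)/(4C−3) = 53.014/48.014 = 1.1041
τ₀ = 8FD/(πd³) = 8·318·88.0/(π·6.9³) = 223872/1032 = 216.92 MPa
τ_max = K·τ₀ = 1.1041 × 216.92 = 239.51 MPa

240 MPa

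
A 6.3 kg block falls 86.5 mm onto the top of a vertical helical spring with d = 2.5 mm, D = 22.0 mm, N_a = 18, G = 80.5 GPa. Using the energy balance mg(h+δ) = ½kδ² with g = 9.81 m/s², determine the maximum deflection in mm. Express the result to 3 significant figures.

108 mm

k = Gd⁴/(8D³N_a) = (80.5×10³)(2.5⁴)/(8·22.0³·18) = 2.0508 N/mm
W = mg = 6.3 × 9.81 = 61.803 N
½kδ² − Wδ − Wh = 0 → δ = (W + √(W² + 2kWh))/k
δ = (61.803 + √(3819.6 + 21927.1))/2.0508 = (61.803 + 160.46)/2.0508 = 108.38 mm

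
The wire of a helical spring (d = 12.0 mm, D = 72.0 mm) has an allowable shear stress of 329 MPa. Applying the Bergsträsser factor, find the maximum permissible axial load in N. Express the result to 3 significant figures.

C = D/d = 72.0/12.0 = 6.0000
K_B = (4C+2)/(4C−3) = 26.000/21.000 = 1.2381
τ_max = K·8FD/(πd³) → F_max = τ_allow·πd³/(8DK)
F_max = 329·π·12.0³/(8·72.0·1.2381) = 1.786e+06/713.14 = 2504.5 N

2500 N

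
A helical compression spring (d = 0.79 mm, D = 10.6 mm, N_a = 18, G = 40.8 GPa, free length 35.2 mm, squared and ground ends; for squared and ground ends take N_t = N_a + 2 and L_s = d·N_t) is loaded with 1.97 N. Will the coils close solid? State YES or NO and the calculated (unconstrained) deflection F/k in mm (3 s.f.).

k = Gd⁴/(8D³N_a) = (40.8×10³)(0.79⁴)/(8·10.6³·18) = 0.092659 N/mm
N_t = 20; L_s = 0.79·20 = 15.8 mm; δ_solid = L₀ − L_s = 35.2 − 15.8 = 19.4 mm
δ = F/k = 1.97/0.092659 = 21.261 mm
δ ≥ δ_solid → spring goes solid

YES, δ = 21.3 mm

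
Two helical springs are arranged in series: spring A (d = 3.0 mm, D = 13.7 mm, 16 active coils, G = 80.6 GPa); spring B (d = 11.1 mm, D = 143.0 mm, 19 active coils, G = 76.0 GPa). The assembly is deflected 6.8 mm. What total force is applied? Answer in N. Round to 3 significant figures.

k_A = Gd⁴/(8D³N_a) = (80.6×10³)(3.0⁴)/(8·13.7³·16) = 19.836 N/mm
k_B = Gd⁴/(8D³N_a) = (76.0×10³)(11.1⁴)/(8·143.0³·19) = 2.5957 N/mm
Series: 1/k_eq = 1/19.836 + 1/2.5957 = 0.43567; k_eq = 2.2953 N/mm
F = k_eq·δ = 2.2953·6.8 = 15.608 N

15.6 N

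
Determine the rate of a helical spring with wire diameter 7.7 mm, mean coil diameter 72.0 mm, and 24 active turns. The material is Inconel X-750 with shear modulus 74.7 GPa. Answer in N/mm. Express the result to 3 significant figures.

3.66 N/mm

k = Gd⁴/(8D³N_a) = (74.7×10³ × 7.7⁴) / (8 × 72.0³ × 24)
  = 2.62593e+08 / 7.16636e+07 = 3.6642 N/mm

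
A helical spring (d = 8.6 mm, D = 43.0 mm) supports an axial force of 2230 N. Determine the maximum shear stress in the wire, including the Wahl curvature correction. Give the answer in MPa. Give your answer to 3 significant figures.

Spring index C = D/d = 43.0/8.6 = 5.0000
K_W = (4C−1)/(4C−4) + 0.615/C = 19.000/16.000 + 0.1230 = 1.3105
τ₀ = 8FD/(πd³) = 8·2230·43.0/(π·8.6³) = 767120/1998.2 = 383.9 MPa
τ_max = K·τ₀ = 1.3105 × 383.9 = 503.1 MPa

503 MPa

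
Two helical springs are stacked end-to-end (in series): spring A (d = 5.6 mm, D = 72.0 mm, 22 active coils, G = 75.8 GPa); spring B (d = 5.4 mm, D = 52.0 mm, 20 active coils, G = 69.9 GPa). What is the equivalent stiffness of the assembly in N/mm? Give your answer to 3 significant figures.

0.794 N/mm

k_A = Gd⁴/(8D³N_a) = (75.8×10³)(5.6⁴)/(8·72.0³·22) = 1.1348 N/mm
k_B = Gd⁴/(8D³N_a) = (69.9×10³)(5.4⁴)/(8·52.0³·20) = 2.6419 N/mm
Series: 1/k_eq = 1/1.1348 + 1/2.6419 = 1.2597; k_eq = 0.79381 N/mm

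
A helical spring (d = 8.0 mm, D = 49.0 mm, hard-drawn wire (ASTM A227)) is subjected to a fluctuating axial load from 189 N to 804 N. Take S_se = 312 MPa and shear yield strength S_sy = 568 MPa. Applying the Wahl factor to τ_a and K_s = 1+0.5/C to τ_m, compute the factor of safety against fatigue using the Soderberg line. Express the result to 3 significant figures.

C = D/d = 49.0/8.0 = 6.1250; K_W = (4C−1)/(4C−4)+0.615/C = 1.2467; K_s = 1+0.5/C = 1.0816
F_a = (F_max−F_min)/2 = 307.5 N; F_m = (F_max+F_min)/2 = 496.5 N
τ_a = K_W·8F_aD/(πd³) = 1.2467 × 74.94 = 93.431 MPa
τ_m = K_s·8F_mD/(πd³) = 1.0816 × 121 = 130.88 MPa
Soderberg: 1/n_f = τ_a/S_se + τ_m/S_sy = 93.431/312 + 130.88/568 = 0.29946 + 0.23042 = 0.52988
n_f = 1/0.52988 = 1.887

1.89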